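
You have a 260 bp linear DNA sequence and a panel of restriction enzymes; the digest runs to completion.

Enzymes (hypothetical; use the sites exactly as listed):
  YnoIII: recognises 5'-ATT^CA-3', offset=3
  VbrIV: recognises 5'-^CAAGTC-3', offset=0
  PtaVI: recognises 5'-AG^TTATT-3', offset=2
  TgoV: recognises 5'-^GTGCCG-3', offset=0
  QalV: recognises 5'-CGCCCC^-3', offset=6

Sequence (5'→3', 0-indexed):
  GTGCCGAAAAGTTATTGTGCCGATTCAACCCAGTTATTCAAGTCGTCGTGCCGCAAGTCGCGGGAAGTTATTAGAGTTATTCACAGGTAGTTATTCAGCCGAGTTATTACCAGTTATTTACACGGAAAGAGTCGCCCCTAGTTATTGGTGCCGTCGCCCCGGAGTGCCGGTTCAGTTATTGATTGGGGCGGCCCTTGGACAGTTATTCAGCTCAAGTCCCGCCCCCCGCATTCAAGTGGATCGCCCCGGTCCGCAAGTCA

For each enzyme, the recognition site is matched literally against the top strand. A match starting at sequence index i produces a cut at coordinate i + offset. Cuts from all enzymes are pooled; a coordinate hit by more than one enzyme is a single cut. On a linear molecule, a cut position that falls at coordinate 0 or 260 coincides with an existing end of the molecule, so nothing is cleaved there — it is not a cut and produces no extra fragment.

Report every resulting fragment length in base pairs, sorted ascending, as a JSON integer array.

Per-enzyme occurrences:
  YnoIII (ATTCA, off=3): starts [22, 35, 78, 92, 204, 229] → cuts [25, 38, 81, 95, 207, 232]
  VbrIV (CAAGTC, off=0): starts [38, 53, 212, 253] → cuts [38, 53, 212, 253]
  PtaVI (AGTTATT, off=2): starts [9, 31, 65, 74, 88, 101, 111, 139, 173, 200] → cuts [11, 33, 67, 76, 90, 103, 113, 141, 175, 202]
  TgoV (GTGCCG, off=0): starts [0, 16, 47, 147, 163] → cuts [16, 47, 147, 163] (position 0 is a terminus of the linear molecule — no cut)
  QalV (CGCCCC, off=6): starts [132, 154, 219, 241] → cuts [138, 160, 225, 247]

All cut coordinates (distinct, sorted): [11, 16, 25, 33, 38, 47, 53, 67, 76, 81, 90, 95, 103, 113, 138, 141, 147, 160, 163, 175, 202, 207, 212, 225, 232, 247, 253]

Fragment lengths:
  [0,11): 11 bp
  [11,16): 5 bp
  [16,25): 9 bp
  [25,33): 8 bp
  [33,38): 5 bp
  [38,47): 9 bp
  [47,53): 6 bp
  [53,67): 14 bp
  [67,76): 9 bp
  [76,81): 5 bp
  [81,90): 9 bp
  [90,95): 5 bp
  [95,103): 8 bp
  [103,113): 10 bp
  [113,138): 25 bp
  [138,141): 3 bp
  [141,147): 6 bp
  [147,160): 13 bp
  [160,163): 3 bp
  [163,175): 12 bp
  [175,202): 27 bp
  [202,207): 5 bp
  [207,212): 5 bp
  [212,225): 13 bp
  [225,232): 7 bp
  [232,247): 15 bp
  [247,253): 6 bp
  [253,260): 7 bp

[3,3,5,5,5,5,5,5,6,6,6,7,7,8,8,9,9,9,9,10,11,12,13,13,14,15,25,27]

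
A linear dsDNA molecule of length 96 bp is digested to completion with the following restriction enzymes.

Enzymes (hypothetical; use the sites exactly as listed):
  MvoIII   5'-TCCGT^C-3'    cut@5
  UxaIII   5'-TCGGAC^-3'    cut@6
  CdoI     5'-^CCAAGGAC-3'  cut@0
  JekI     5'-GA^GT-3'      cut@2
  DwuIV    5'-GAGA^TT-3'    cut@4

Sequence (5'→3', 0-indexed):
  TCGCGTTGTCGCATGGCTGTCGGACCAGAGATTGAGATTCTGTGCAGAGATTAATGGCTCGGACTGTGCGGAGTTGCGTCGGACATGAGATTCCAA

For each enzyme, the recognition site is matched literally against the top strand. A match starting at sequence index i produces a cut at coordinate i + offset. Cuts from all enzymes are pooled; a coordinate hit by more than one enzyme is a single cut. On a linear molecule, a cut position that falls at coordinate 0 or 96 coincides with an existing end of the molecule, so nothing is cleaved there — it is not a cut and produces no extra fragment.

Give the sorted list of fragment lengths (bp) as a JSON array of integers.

Per-enzyme occurrences:
  MvoIII (TCCGTC, off=5): no sites
  UxaIII TCGGAC/6: at [19, 58, 78] ⇒ [25, 64, 84]
  CdoI (CCAAGGAC, off=0): no sites
  JekI GAGT/2: at [70] ⇒ [72]
  DwuIV GAGATT/4: at [27, 33, 46, 86] ⇒ [31, 37, 50, 90]

Pooled cuts: [25, 31, 37, 50, 64, 72, 84, 90]

Fragments:
  [0,25): 25 bp
  [25,31): 6 bp
  [31,37): 6 bp
  [37,50): 13 bp
  [50,64): 14 bp
  [64,72): 8 bp
  [72,84): 12 bp
  [84,90): 6 bp
  [90,96): 6 bp

[6,6,6,6,8,12,13,14,25]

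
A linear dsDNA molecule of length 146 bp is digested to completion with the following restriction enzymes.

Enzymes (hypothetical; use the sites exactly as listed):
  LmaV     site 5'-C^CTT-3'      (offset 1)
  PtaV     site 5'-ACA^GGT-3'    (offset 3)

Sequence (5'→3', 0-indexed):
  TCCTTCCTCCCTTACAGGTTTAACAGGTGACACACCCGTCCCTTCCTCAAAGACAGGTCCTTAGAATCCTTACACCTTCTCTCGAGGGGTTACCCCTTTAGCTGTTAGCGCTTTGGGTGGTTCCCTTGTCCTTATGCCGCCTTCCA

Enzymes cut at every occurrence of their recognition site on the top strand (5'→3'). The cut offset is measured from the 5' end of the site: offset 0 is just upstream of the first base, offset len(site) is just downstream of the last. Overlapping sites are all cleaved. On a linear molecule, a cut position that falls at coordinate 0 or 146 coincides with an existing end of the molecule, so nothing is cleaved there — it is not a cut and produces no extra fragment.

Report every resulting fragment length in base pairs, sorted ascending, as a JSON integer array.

Site scan:
  LmaV CCTT/1: at [1, 9, 40, 58, 67, 74, 94, 123, 129, 139] ⇒ [2, 10, 41, 59, 68, 75, 95, 124, 130, 140]
  PtaV ACAGGT/3: at [13, 22, 52] ⇒ [16, 25, 55]

Pooled cuts: [2, 10, 16, 25, 41, 55, 59, 68, 75, 95, 124, 130, 140]

Fragments:
  [0,2): 2 bp
  [2,10): 8 bp
  [10,16): 6 bp
  [16,25): 9 bp
  [25,41): 16 bp
  [41,55): 14 bp
  [55,59): 4 bp
  [59,68): 9 bp
  [68,75): 7 bp
  [75,95): 20 bp
  [95,124): 29 bp
  [124,130): 6 bp
  [130,140): 10 bp
  [140,146): 6 bp

[2,4,6,6,6,7,8,9,9,10,14,16,20,29]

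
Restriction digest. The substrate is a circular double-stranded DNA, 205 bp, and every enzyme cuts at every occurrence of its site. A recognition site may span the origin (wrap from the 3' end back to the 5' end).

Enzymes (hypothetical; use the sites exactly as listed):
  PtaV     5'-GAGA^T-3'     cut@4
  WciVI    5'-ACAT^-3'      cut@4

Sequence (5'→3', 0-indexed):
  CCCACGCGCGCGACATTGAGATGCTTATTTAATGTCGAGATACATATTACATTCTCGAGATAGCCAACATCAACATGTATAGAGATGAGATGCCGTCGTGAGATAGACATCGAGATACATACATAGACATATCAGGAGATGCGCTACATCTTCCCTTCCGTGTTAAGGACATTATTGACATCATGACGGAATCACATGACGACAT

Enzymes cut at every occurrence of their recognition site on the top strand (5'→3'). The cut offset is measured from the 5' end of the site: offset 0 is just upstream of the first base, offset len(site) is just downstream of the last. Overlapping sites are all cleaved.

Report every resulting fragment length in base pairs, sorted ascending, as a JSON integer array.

Site scan:
  PtaV (GAGAT, off=4): starts [17, 36, 56, 81, 86, 99, 111, 135] → cuts [21, 40, 60, 85, 90, 103, 115, 139]
  WciVI (ACAT, off=4): starts [12, 41, 48, 66, 72, 106, 116, 120, 126, 145, 168, 177, 193, 201] → cuts [0, 16, 45, 52, 70, 76, 110, 120, 124, 130, 149, 172, 181, 197]

All cut coordinates (distinct, sorted): [0, 16, 21, 40, 45, 52, 60, 70, 76, 85, 90, 103, 110, 115, 120, 124, 130, 139, 149, 172, 181, 197]

Fragments:
  0→16: 16 bp
  16→21: 5 bp
  21→40: 19 bp
  40→45: 5 bp
  45→52: 7 bp
  52→60: 8 bp
  60→70: 10 bp
  70→76: 6 bp
  76→85: 9 bp
  85→90: 5 bp
  90→103: 13 bp
  103→110: 7 bp
  110→115: 5 bp
  115→120: 5 bp
  120→124: 4 bp
  124→130: 6 bp
  130→139: 9 bp
  139→149: 10 bp
  149→172: 23 bp
  172→181: 9 bp
  181→197: 16 bp
  197→0 (wrap): 205-197+0 = 8 bp

[4,5,5,5,5,5,6,6,7,7,8,8,9,9,9,10,10,13,16,16,19,23]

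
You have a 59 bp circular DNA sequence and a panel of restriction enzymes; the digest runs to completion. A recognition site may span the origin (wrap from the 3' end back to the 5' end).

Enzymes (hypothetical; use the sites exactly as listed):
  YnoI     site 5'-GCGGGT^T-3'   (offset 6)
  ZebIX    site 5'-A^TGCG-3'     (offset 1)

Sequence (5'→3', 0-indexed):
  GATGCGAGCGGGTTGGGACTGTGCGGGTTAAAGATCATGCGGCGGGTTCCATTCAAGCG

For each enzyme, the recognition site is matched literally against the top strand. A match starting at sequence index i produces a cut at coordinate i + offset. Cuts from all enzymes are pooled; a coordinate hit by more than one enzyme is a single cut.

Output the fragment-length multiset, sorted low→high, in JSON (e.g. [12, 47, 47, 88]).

Site scan:
  YnoI GCGGGTT/6: at [7, 22, 41] ⇒ [13, 28, 47]
  ZebIX ATGCG/1: at [1, 36] ⇒ [2, 37]

All cut coordinates (distinct, sorted): [2, 13, 28, 37, 47]

Fragments:
  2→13: 11 bp
  13→28: 15 bp
  28→37: 9 bp
  37→47: 10 bp
  47→2 (wrap): 59-47+2 = 14 bp

[9,10,11,14,15]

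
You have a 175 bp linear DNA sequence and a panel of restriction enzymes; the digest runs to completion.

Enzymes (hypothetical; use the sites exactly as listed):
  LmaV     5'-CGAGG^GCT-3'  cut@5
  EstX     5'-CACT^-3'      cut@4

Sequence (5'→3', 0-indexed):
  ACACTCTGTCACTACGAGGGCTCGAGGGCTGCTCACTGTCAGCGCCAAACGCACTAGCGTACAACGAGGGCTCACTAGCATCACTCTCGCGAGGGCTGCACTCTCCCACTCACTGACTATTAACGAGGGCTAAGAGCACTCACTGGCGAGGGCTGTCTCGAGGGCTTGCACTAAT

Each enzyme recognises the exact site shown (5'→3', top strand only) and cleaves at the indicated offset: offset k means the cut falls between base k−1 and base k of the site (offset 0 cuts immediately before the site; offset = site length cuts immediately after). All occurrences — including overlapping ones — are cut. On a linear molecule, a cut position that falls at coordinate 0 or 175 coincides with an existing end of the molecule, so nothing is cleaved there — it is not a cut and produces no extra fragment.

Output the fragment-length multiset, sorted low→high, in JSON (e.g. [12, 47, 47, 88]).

[3,4,4,5,6,7,7,8,8,8,8,9,9,9,10,12,12,14,14,18]

Site scan:
  LmaV CGAGGGCT/5: at [14, 22, 64, 89, 123, 146, 158] ⇒ [19, 27, 69, 94, 128, 151, 163]
  EstX CACT/4: at [1, 9, 33, 51, 72, 81, 98, 106, 110, 136, 140, 168] ⇒ [5, 13, 37, 55, 76, 85, 102, 110, 114, 140, 144, 172]

Pooled cuts: [5, 13, 19, 27, 37, 55, 69, 76, 85, 94, 102, 110, 114, 128, 140, 144, 151, 163, 172]

Fragments:
  [0,5): 5 bp
  [5,13): 8 bp
  [13,19): 6 bp
  [19,27): 8 bp
  [27,37): 10 bp
  [37,55): 18 bp
  [55,69): 14 bp
  [69,76): 7 bp
  [76,85): 9 bp
  [85,94): 9 bp
  [94,102): 8 bp
  [102,110): 8 bp
  [110,114): 4 bp
  [114,128): 14 bp
  [128,140): 12 bp
  [140,144): 4 bp
  [144,151): 7 bp
  [151,163): 12 bp
  [163,172): 9 bp
  [172,175): 3 bp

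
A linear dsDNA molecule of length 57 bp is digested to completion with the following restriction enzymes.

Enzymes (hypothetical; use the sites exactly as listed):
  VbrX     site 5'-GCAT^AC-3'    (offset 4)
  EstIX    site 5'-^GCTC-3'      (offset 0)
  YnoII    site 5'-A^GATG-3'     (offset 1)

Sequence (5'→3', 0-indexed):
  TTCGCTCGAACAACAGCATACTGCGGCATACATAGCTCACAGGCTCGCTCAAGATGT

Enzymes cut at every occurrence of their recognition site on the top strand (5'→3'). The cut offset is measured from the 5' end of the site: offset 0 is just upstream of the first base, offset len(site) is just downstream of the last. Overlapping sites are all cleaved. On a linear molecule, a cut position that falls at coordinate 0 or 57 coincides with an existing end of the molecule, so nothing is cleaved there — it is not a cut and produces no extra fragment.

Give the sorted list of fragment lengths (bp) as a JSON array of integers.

Per-enzyme occurrences:
  VbrX (GCATAC, off=4): starts [15, 25] → cuts [19, 29]
  EstIX (GCTC, off=0): starts [3, 34, 42, 46] → cuts [3, 34, 42, 46]
  YnoII (AGATG, off=1): starts [51] → cuts [52]

All cut coordinates (distinct, sorted): [3, 19, 29, 34, 42, 46, 52]

Fragment lengths:
  [0,3): 3 bp
  [3,19): 16 bp
  [19,29): 10 bp
  [29,34): 5 bp
  [34,42): 8 bp
  [42,46): 4 bp
  [46,52): 6 bp
  [52,57): 5 bp

[3,4,5,5,6,8,10,16]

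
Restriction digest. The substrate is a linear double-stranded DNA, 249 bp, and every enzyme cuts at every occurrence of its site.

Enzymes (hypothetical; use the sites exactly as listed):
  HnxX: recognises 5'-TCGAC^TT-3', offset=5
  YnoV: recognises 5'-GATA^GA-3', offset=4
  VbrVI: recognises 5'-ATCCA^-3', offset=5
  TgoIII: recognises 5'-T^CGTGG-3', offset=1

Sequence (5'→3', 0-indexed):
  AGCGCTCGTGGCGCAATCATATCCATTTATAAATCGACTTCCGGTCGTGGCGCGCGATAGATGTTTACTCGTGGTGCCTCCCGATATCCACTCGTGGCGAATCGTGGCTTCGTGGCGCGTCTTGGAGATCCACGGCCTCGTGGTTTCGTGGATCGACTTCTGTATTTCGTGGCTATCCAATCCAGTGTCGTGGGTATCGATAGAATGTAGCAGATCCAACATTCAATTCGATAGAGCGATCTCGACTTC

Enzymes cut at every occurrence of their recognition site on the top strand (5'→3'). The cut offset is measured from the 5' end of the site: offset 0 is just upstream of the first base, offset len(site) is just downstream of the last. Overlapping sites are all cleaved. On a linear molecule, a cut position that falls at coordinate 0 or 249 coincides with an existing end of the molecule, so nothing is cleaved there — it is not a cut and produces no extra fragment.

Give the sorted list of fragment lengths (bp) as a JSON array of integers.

[2,3,4,5,6,6,7,8,8,10,10,10,11,12,13,13,14,14,15,16,19,21,22]

Scan for sites:
  HnxX (TCGACTT, off=5): starts [33, 152, 241] → cuts [38, 157, 246]
  YnoV (GATAGA, off=4): starts [55, 198, 229] → cuts [59, 202, 233]
  VbrVI (ATCCA, off=5): starts [20, 85, 127, 174, 179, 213] → cuts [25, 90, 132, 179, 184, 218]
  TgoIII (TCGTGG, off=1): starts [5, 44, 68, 91, 101, 109, 137, 145, 166, 187] → cuts [6, 45, 69, 92, 102, 110, 138, 146, 167, 188]

Pooled cuts: [6, 25, 38, 45, 59, 69, 90, 92, 102, 110, 132, 138, 146, 157, 167, 179, 184, 188, 202, 218, 233, 246]

Fragments:
  [0,6): 6 bp
  [6,25): 19 bp
  [25,38): 13 bp
  [38,45): 7 bp
  [45,59): 14 bp
  [59,69): 10 bp
  [69,90): 21 bp
  [90,92): 2 bp
  [92,102): 10 bp
  [102,110): 8 bp
  [110,132): 22 bp
  [132,138): 6 bp
  [138,146): 8 bp
  [146,157): 11 bp
  [157,167): 10 bp
  [167,179): 12 bp
  [179,184): 5 bp
  [184,188): 4 bp
  [188,202): 14 bp
  [202,218): 16 bp
  [218,233): 15 bp
  [233,246): 13 bp
  [246,249): 3 bp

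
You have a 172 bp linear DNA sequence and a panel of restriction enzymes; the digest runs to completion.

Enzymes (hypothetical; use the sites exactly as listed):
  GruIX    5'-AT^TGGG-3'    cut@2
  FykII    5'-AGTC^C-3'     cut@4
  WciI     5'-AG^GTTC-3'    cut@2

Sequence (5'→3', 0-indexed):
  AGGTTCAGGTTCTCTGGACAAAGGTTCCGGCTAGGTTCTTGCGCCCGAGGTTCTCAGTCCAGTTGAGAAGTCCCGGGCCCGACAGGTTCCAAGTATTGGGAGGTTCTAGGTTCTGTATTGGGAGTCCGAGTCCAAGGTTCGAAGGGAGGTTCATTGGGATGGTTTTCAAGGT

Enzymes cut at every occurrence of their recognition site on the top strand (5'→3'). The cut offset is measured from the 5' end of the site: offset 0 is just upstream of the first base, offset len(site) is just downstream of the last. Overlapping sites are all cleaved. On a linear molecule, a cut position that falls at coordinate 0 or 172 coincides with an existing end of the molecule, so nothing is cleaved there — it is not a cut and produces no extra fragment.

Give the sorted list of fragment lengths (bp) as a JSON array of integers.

[2,4,6,6,6,6,7,8,9,10,11,11,12,13,13,15,15,18]

Site scan:
  GruIX ATTGGG/2: at [94, 116, 152] ⇒ [96, 118, 154]
  FykII AGTCC/4: at [55, 68, 122, 128] ⇒ [59, 72, 126, 132]
  WciI AGGTTC/2: at [0, 6, 21, 32, 47, 83, 100, 107, 134, 146] ⇒ [2, 8, 23, 34, 49, 85, 102, 109, 136, 148]

Pooled cuts: [2, 8, 23, 34, 49, 59, 72, 85, 96, 102, 109, 118, 126, 132, 136, 148, 154]

Fragment lengths:
  [0,2): 2 bp
  [2,8): 6 bp
  [8,23): 15 bp
  [23,34): 11 bp
  [34,49): 15 bp
  [49,59): 10 bp
  [59,72): 13 bp
  [72,85): 13 bp
  [85,96): 11 bp
  [96,102): 6 bp
  [102,109): 7 bp
  [109,118): 9 bp
  [118,126): 8 bp
  [126,132): 6 bp
  [132,136): 4 bp
  [136,148): 12 bp
  [148,154): 6 bp
  [154,172): 18 bp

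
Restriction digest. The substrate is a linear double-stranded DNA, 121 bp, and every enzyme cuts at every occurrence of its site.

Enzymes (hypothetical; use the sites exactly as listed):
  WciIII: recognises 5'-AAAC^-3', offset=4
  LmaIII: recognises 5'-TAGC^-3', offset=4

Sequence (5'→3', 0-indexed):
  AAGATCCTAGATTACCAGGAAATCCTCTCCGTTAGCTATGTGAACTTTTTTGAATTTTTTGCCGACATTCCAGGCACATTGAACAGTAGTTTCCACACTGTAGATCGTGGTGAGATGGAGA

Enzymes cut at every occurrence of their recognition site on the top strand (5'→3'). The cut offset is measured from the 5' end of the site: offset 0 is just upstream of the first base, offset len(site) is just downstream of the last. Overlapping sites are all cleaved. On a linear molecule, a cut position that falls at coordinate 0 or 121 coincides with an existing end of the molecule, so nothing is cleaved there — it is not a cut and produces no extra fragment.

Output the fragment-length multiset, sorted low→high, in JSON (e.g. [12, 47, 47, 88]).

Site scan:
  WciIII (AAAC, off=4): no sites
  LmaIII TAGC/4: at [32] ⇒ [36]

All cut coordinates (distinct, sorted): [36]

Fragments:
  [0,36): 36 bp
  [36,121): 85 bp

[36,85]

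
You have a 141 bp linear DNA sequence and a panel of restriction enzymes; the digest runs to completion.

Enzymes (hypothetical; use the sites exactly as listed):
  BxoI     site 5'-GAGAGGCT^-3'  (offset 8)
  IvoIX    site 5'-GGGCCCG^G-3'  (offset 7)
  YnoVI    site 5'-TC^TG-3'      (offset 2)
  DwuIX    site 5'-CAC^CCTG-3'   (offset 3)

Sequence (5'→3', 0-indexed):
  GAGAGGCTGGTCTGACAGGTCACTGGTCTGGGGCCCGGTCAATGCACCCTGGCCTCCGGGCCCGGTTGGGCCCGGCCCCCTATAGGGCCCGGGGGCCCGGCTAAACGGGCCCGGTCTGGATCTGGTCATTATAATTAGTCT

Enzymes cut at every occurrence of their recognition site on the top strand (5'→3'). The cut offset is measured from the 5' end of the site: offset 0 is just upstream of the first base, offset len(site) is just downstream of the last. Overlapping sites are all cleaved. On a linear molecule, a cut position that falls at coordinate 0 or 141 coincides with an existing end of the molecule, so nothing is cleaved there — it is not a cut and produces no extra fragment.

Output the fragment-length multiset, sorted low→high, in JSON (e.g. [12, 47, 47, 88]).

[3,4,6,8,8,9,10,10,14,16,17,17,19]

Scan for sites:
  BxoI GAGAGGCT/8: at [0] ⇒ [8]
  IvoIX GGGCCCGG/7: at [30, 57, 67, 84, 92, 106] ⇒ [37, 64, 74, 91, 99, 113]
  YnoVI TCTG/2: at [10, 26, 114, 120] ⇒ [12, 28, 116, 122]
  DwuIX CACCCTG/3: at [44] ⇒ [47]

Pooled cuts: [8, 12, 28, 37, 47, 64, 74, 91, 99, 113, 116, 122]

Fragments:
  [0,8): 8 bp
  [8,12): 4 bp
  [12,28): 16 bp
  [28,37): 9 bp
  [37,47): 10 bp
  [47,64): 17 bp
  [64,74): 10 bp
  [74,91): 17 bp
  [91,99): 8 bp
  [99,113): 14 bp
  [113,116): 3 bp
  [116,122): 6 bp
  [122,141): 19 bp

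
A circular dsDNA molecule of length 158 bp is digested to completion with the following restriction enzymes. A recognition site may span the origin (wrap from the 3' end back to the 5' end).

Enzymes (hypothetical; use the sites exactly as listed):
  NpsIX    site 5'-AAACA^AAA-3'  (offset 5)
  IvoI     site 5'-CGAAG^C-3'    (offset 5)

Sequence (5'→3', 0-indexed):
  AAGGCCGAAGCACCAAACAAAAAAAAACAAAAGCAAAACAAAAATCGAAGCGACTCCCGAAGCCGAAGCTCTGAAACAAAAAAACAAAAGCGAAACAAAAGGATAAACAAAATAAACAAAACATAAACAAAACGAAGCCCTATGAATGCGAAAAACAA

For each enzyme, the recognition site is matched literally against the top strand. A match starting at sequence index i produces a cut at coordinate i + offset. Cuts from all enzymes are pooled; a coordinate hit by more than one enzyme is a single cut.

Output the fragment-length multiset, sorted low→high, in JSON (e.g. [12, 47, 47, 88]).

Scan for sites:
  NpsIX (AAACAAAA, off=5): starts [14, 24, 35, 73, 81, 92, 104, 113, 124, 152] → cuts [19, 29, 40, 78, 86, 97, 109, 118, 129, 157]
  IvoI (CGAAGC, off=5): starts [5, 45, 57, 63, 132] → cuts [10, 50, 62, 68, 137]

All cut coordinates (distinct, sorted): [10, 19, 29, 40, 50, 62, 68, 78, 86, 97, 109, 118, 129, 137, 157]

Fragment lengths:
  10→19: 9 bp
  19→29: 10 bp
  29→40: 11 bp
  40→50: 10 bp
  50→62: 12 bp
  62→68: 6 bp
  68→78: 10 bp
  78→86: 8 bp
  86→97: 11 bp
  97→109: 12 bp
  109→118: 9 bp
  118→129: 11 bp
  129→137: 8 bp
  137→157: 20 bp
  157→10 (wrap): 158-157+10 = 11 bp

[6,8,8,9,9,10,10,10,11,11,11,11,12,12,20]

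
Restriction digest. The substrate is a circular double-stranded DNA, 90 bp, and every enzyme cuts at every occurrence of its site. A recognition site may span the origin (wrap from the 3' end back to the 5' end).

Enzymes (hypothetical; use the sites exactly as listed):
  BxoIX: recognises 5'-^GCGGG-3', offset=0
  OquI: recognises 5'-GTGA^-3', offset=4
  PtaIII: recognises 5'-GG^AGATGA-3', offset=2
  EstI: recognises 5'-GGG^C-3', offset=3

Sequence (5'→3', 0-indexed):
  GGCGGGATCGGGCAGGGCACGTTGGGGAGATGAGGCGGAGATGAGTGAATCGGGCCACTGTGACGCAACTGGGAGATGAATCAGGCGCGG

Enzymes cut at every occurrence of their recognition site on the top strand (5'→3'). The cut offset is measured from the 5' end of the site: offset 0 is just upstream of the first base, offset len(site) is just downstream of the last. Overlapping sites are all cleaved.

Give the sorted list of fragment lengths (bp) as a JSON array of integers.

[1,5,5,6,9,10,10,10,10,11,13]

Per-enzyme occurrences:
  BxoIX GCGGG/0: at [1, 86] ⇒ [1, 86]
  OquI GTGA/4: at [44, 59] ⇒ [48, 63]
  PtaIII GGAGATGA/2: at [25, 36, 71] ⇒ [27, 38, 73]
  EstI GGGC/3: at [9, 14, 51, 89] ⇒ [2, 12, 17, 54]

All cut coordinates (distinct, sorted): [1, 2, 12, 17, 27, 38, 48, 54, 63, 73, 86]

Fragment lengths:
  1→2: 1 bp
  2→12: 10 bp
  12→17: 5 bp
  17→27: 10 bp
  27→38: 11 bp
  38→48: 10 bp
  48→54: 6 bp
  54→63: 9 bp
  63→73: 10 bp
  73→86: 13 bp
  86→1 (wrap): 90-86+1 = 5 bp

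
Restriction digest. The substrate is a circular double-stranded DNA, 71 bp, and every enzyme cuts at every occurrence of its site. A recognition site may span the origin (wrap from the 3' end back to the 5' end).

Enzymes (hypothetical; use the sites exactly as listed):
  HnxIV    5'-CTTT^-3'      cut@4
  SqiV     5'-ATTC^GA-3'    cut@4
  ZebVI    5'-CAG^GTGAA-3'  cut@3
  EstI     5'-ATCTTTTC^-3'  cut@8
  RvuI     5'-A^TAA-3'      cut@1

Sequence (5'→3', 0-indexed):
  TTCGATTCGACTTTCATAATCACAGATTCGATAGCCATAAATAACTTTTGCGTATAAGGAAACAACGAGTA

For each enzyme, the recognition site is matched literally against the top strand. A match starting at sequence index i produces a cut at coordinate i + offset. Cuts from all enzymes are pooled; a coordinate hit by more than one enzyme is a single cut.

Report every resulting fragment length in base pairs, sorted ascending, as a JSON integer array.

Site scan:
  HnxIV CTTT/4: at [10, 44] ⇒ [14, 48]
  SqiV ATTCGA/4: at [4, 25, 70] ⇒ [3, 8, 29]
  ZebVI (CAGGTGAA, off=3): no sites
  EstI (ATCTTTTC, off=8): no sites
  RvuI ATAA/1: at [15, 36, 40, 53] ⇒ [16, 37, 41, 54]

All cut coordinates (distinct, sorted): [3, 8, 14, 16, 29, 37, 41, 48, 54]

Fragment lengths:
  3→8: 5 bp
  8→14: 6 bp
  14→16: 2 bp
  16→29: 13 bp
  29→37: 8 bp
  37→41: 4 bp
  41→48: 7 bp
  48→54: 6 bp
  54→3 (wrap): 71-54+3 = 20 bp

[2,4,5,6,6,7,8,13,20]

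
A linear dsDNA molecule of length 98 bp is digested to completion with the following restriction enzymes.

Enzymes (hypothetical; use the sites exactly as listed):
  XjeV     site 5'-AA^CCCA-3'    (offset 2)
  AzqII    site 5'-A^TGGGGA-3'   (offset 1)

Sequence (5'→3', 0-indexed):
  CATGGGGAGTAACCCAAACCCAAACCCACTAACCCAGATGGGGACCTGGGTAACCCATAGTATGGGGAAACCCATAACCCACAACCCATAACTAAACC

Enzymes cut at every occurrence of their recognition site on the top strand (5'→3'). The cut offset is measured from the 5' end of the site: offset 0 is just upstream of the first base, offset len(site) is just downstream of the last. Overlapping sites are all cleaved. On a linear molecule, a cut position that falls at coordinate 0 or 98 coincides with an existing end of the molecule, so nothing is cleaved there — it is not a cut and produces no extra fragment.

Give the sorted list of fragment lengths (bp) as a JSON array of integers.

[2,6,6,6,7,7,8,8,9,10,14,15]

Per-enzyme occurrences:
  XjeV AACCCA/2: at [10, 16, 22, 30, 51, 68, 75, 82] ⇒ [12, 18, 24, 32, 53, 70, 77, 84]
  AzqII ATGGGGA/1: at [1, 37, 61] ⇒ [2, 38, 62]

Pooled cuts: [2, 12, 18, 24, 32, 38, 53, 62, 70, 77, 84]

Fragment lengths:
  [0,2): 2 bp
  [2,12): 10 bp
  [12,18): 6 bp
  [18,24): 6 bp
  [24,32): 8 bp
  [32,38): 6 bp
  [38,53): 15 bp
  [53,62): 9 bp
  [62,70): 8 bp
  [70,77): 7 bp
  [77,84): 7 bp
  [84,98): 14 bp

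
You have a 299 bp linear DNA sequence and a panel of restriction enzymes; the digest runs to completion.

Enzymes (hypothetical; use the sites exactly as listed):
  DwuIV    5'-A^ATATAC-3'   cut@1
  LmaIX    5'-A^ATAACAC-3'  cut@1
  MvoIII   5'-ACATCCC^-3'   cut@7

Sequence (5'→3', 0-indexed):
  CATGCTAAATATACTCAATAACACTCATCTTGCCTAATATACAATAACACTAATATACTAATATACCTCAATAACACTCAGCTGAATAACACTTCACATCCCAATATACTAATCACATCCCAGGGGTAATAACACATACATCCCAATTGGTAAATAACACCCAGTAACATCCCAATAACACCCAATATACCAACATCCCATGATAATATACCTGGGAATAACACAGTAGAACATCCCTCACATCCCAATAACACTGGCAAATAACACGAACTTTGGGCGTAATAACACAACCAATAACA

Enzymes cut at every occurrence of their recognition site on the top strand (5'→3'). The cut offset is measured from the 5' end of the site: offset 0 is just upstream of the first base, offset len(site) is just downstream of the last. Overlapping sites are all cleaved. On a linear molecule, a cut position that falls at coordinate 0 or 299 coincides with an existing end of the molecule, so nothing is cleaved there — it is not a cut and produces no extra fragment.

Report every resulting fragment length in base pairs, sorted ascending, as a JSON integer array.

[1,1,1,6,7,7,8,8,9,9,9,9,10,10,12,13,15,15,16,17,18,18,19,20,20,21]

Per-enzyme occurrences:
  DwuIV (AATATAC, off=1): starts [7, 35, 51, 59, 102, 183, 204] → cuts [8, 36, 52, 60, 103, 184, 205]
  LmaIX (AATAACAC, off=1): starts [16, 42, 69, 84, 127, 152, 173, 216, 246, 259, 280] → cuts [17, 43, 70, 85, 128, 153, 174, 217, 247, 260, 281]
  MvoIII (ACATCCC, off=7): starts [95, 114, 137, 166, 192, 230, 239] → cuts [102, 121, 144, 173, 199, 237, 246]

Pooled cuts: [8, 17, 36, 43, 52, 60, 70, 85, 102, 103, 121, 128, 144, 153, 173, 174, 184, 199, 205, 217, 237, 246, 247, 260, 281]

Fragment lengths:
  [0,8): 8 bp
  [8,17): 9 bp
  [17,36): 19 bp
  [36,43): 7 bp
  [43,52): 9 bp
  [52,60): 8 bp
  [60,70): 10 bp
  [70,85): 15 bp
  [85,102): 17 bp
  [102,103): 1 bp
  [103,121): 18 bp
  [121,128): 7 bp
  [128,144): 16 bp
  [144,153): 9 bp
  [153,173): 20 bp
  [173,174): 1 bp
  [174,184): 10 bp
  [184,199): 15 bp
  [199,205): 6 bp
  [205,217): 12 bp
  [217,237): 20 bp
  [237,246): 9 bp
  [246,247): 1 bp
  [247,260): 13 bp
  [260,281): 21 bp
  [281,299): 18 bp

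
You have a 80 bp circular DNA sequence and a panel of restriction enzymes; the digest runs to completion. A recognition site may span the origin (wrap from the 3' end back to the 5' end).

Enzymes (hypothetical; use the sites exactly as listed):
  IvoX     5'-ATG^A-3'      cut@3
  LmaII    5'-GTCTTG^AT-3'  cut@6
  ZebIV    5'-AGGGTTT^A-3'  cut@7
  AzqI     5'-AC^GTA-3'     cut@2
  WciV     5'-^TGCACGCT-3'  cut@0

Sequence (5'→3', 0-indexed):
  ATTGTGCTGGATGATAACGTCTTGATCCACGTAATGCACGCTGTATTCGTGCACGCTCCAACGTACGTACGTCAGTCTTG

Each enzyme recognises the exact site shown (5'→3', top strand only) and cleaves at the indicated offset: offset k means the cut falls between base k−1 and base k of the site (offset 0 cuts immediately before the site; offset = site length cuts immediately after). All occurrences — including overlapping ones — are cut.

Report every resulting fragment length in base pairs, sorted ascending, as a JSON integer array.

Scan for sites:
  IvoX (ATGA, off=3): starts [10] → cuts [13]
  LmaII (GTCTTGAT, off=6): starts [18, 74] → cuts [0, 24]
  ZebIV (AGGGTTTA, off=7): no sites
  AzqI (ACGTA, off=2): starts [28, 60, 64] → cuts [30, 62, 66]
  WciV (TGCACGCT, off=0): starts [34, 49] → cuts [34, 49]

All cut coordinates (distinct, sorted): [0, 13, 24, 30, 34, 49, 62, 66]

Fragments:
  0→13: 13 bp
  13→24: 11 bp
  24→30: 6 bp
  30→34: 4 bp
  34→49: 15 bp
  49→62: 13 bp
  62→66: 4 bp
  66→0 (wrap): 80-66+0 = 14 bp

[4,4,6,11,13,13,14,15]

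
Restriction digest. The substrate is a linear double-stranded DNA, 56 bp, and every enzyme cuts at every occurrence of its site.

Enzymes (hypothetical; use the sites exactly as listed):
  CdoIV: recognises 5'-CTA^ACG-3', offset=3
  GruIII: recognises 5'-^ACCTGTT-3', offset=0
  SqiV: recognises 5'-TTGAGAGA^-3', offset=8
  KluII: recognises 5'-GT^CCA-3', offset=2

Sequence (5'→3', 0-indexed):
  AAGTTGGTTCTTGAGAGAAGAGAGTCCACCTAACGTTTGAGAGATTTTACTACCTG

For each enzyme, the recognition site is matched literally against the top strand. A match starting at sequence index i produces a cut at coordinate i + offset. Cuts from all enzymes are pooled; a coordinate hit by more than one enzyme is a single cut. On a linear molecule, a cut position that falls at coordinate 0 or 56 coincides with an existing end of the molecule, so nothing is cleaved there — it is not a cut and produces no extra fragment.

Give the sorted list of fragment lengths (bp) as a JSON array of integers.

Per-enzyme occurrences:
  CdoIV (CTAACG, off=3): starts [29] → cuts [32]
  GruIII (ACCTGTT, off=0): no sites
  SqiV (TTGAGAGA, off=8): starts [10, 36] → cuts [18, 44]
  KluII (GTCCA, off=2): starts [23] → cuts [25]

Pooled cuts: [18, 25, 32, 44]

Fragment lengths:
  [0,18): 18 bp
  [18,25): 7 bp
  [25,32): 7 bp
  [32,44): 12 bp
  [44,56): 12 bp

[7,7,12,12,18]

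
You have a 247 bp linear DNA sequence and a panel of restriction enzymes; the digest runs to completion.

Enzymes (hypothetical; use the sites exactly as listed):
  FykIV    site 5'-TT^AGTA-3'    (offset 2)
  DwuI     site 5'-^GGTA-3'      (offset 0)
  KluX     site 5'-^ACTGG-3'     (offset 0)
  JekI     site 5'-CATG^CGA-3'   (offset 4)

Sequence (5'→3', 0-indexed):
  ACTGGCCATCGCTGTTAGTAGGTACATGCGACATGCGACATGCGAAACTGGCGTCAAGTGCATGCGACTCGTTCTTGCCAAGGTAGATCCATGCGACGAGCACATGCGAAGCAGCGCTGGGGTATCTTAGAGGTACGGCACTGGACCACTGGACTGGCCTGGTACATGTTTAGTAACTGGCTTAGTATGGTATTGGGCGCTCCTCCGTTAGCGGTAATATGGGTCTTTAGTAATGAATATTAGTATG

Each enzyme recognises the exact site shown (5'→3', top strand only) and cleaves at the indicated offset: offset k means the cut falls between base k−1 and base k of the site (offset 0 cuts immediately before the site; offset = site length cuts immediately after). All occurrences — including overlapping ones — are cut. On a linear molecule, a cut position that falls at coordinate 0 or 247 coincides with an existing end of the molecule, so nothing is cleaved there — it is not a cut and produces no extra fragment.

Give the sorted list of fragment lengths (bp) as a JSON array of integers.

[4,4,4,5,5,6,7,7,8,8,8,8,8,11,11,12,13,13,14,16,16,17,18,24]

Scan for sites:
  FykIV TTAGTA/2: at [14, 169, 181, 226, 239] ⇒ [16, 171, 183, 228, 241]
  DwuI GGTA/0: at [20, 81, 120, 131, 160, 188, 212] ⇒ [20, 81, 120, 131, 160, 188, 212]
  KluX ACTGG/0: at [0, 46, 139, 147, 152, 175] ⇒ [46, 139, 147, 152, 175] (position 0 is a terminus of the linear molecule — no cut)
  JekI CATGCGA/4: at [24, 31, 38, 60, 89, 102] ⇒ [28, 35, 42, 64, 93, 106]

Pooled cuts: [16, 20, 28, 35, 42, 46, 64, 81, 93, 106, 120, 131, 139, 147, 152, 160, 171, 175, 183, 188, 212, 228, 241]

Fragment lengths:
  [0,16): 16 bp
  [16,20): 4 bp
  [20,28): 8 bp
  [28,35): 7 bp
  [35,42): 7 bp
  [42,46): 4 bp
  [46,64): 18 bp
  [64,81): 17 bp
  [81,93): 12 bp
  [93,106): 13 bp
  [106,120): 14 bp
  [120,131): 11 bp
  [131,139): 8 bp
  [139,147): 8 bp
  [147,152): 5 bp
  [152,160): 8 bp
  [160,171): 11 bp
  [171,175): 4 bp
  [175,183): 8 bp
  [183,188): 5 bp
  [188,212): 24 bp
  [212,228): 16 bp
  [228,241): 13 bp
  [241,247): 6 bp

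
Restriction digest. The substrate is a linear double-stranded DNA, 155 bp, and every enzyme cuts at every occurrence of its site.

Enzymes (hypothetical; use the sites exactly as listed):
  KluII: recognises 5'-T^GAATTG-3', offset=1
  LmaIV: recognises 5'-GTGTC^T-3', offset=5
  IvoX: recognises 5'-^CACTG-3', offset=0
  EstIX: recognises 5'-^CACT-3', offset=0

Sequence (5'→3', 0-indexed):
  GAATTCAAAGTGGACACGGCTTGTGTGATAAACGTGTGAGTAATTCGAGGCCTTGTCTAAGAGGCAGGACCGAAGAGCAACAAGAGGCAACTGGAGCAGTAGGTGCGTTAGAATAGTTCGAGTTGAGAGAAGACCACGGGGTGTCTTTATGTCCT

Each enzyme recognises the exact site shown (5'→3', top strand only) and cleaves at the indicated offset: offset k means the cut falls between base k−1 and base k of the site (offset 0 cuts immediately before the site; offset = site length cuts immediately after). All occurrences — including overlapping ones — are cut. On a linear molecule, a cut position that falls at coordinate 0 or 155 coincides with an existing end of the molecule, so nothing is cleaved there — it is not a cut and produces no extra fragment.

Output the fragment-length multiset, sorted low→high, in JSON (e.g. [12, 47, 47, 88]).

Scan for sites:
  KluII (TGAATTG, off=1): no sites
  LmaIV GTGTCT/5: at [140] ⇒ [145]
  IvoX (CACTG, off=0): no sites
  EstIX (CACT, off=0): no sites

All cut coordinates (distinct, sorted): [145]

Fragment lengths:
  [0,145): 145 bp
  [145,155): 10 bp

[10,145]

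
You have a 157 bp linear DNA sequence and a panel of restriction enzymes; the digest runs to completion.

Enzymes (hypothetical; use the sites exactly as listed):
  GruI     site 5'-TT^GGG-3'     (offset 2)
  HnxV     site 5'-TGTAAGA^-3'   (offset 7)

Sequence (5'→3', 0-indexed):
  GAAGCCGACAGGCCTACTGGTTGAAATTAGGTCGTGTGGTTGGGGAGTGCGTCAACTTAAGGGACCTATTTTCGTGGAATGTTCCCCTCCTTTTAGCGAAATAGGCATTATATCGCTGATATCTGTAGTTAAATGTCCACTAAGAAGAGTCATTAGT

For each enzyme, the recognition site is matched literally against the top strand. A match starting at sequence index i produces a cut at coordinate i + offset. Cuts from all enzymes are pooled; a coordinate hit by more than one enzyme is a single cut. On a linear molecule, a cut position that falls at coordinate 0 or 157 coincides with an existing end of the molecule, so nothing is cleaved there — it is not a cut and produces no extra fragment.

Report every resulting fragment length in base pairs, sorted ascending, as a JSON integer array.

Per-enzyme occurrences:
  GruI TTGGG/2: at [39] ⇒ [41]
  HnxV (TGTAAGA, off=7): no sites

All cut coordinates (distinct, sorted): [41]

Fragment lengths:
  [0,41): 41 bp
  [41,157): 116 bp

[41,116]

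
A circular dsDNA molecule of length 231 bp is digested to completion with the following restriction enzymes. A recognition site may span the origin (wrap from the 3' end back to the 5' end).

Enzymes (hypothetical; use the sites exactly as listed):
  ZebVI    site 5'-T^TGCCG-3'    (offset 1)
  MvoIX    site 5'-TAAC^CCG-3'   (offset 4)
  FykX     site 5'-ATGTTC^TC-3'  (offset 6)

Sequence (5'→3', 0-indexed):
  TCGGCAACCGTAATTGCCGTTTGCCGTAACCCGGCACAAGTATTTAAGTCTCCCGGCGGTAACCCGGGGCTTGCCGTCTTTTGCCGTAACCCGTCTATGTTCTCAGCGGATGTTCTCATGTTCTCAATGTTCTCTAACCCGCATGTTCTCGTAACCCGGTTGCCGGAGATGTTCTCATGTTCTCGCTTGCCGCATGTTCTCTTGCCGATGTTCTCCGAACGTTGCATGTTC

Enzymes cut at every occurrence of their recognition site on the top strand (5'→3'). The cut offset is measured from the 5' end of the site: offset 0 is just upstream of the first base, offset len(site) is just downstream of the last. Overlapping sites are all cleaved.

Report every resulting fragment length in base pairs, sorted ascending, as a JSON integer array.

[3,5,5,6,7,7,8,8,8,9,9,9,10,10,11,12,12,13,14,14,18,33]

Per-enzyme occurrences:
  ZebVI (TTGCCG, off=1): starts [13, 20, 70, 80, 159, 186, 201] → cuts [14, 21, 71, 81, 160, 187, 202]
  MvoIX (TAACCCG, off=4): starts [26, 59, 86, 134, 151] → cuts [30, 63, 90, 138, 155]
  FykX (ATGTTCTC, off=6): starts [96, 109, 117, 126, 142, 168, 176, 193, 207, 225] → cuts [0, 102, 115, 123, 132, 148, 174, 182, 199, 213]

Pooled cuts: [0, 14, 21, 30, 63, 71, 81, 90, 102, 115, 123, 132, 138, 148, 155, 160, 174, 182, 187, 199, 202, 213]

Fragments:
  0→14: 14 bp
  14→21: 7 bp
  21→30: 9 bp
  30→63: 33 bp
  63→71: 8 bp
  71→81: 10 bp
  81→90: 9 bp
  90→102: 12 bp
  102→115: 13 bp
  115→123: 8 bp
  123→132: 9 bp
  132→138: 6 bp
  138→148: 10 bp
  148→155: 7 bp
  155→160: 5 bp
  160→174: 14 bp
  174→182: 8 bp
  182→187: 5 bp
  187→199: 12 bp
  199→202: 3 bp
  202→213: 11 bp
  213→0 (wrap): 231-213+0 = 18 bp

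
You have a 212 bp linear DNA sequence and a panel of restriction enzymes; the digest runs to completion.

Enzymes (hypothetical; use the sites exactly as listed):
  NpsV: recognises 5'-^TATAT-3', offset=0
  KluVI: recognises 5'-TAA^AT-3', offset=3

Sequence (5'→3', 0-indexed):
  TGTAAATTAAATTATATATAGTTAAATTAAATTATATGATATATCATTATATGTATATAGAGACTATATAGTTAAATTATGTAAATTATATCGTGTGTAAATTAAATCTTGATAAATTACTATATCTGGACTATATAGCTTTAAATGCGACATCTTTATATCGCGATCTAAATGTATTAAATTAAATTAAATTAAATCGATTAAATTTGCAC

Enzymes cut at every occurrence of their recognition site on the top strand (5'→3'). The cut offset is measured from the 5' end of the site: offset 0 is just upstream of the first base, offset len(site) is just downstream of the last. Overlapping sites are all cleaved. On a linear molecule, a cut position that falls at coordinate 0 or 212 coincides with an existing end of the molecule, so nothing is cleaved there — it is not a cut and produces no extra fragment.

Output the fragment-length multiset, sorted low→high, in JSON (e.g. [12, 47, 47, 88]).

Per-enzyme occurrences:
  NpsV TATAT/0: at [12, 14, 32, 39, 47, 53, 64, 86, 120, 131, 156] ⇒ [12, 14, 32, 39, 47, 53, 64, 86, 120, 131, 156]
  KluVI TAAAT/3: at [2, 7, 22, 27, 72, 81, 97, 102, 112, 141, 168, 177, 182, 187, 192, 201] ⇒ [5, 10, 25, 30, 75, 84, 100, 105, 115, 144, 171, 180, 185, 190, 195, 204]

Pooled cuts: [5, 10, 12, 14, 25, 30, 32, 39, 47, 53, 64, 75, 84, 86, 100, 105, 115, 120, 131, 144, 156, 171, 180, 185, 190, 195, 204]

Fragment lengths:
  [0,5): 5 bp
  [5,10): 5 bp
  [10,12): 2 bp
  [12,14): 2 bp
  [14,25): 11 bp
  [25,30): 5 bp
  [30,32): 2 bp
  [32,39): 7 bp
  [39,47): 8 bp
  [47,53): 6 bp
  [53,64): 11 bp
  [64,75): 11 bp
  [75,84): 9 bp
  [84,86): 2 bp
  [86,100): 14 bp
  [100,105): 5 bp
  [105,115): 10 bp
  [115,120): 5 bp
  [120,131): 11 bp
  [131,144): 13 bp
  [144,156): 12 bp
  [156,171): 15 bp
  [171,180): 9 bp
  [180,185): 5 bp
  [185,190): 5 bp
  [190,195): 5 bp
  [195,204): 9 bp
  [204,212): 8 bp

[2,2,2,2,5,5,5,5,5,5,5,5,6,7,8,8,9,9,9,10,11,11,11,11,12,13,14,15]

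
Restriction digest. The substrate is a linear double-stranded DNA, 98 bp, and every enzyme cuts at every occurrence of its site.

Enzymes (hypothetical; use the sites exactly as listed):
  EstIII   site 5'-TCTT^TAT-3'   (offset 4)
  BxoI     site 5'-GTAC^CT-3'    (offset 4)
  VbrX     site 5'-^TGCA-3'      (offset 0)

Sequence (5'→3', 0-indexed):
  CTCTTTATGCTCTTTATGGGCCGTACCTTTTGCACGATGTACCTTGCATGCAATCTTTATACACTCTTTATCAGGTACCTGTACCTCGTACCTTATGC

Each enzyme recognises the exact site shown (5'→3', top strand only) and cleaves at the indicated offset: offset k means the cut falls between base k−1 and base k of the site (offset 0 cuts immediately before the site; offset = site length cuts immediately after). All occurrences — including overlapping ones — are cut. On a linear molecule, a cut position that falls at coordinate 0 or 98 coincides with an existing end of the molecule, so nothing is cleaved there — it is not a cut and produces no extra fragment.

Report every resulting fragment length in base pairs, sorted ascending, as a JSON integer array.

[2,4,4,5,6,7,7,9,9,10,11,12,12]

Site scan:
  EstIII (TCTTTAT, off=4): starts [1, 10, 53, 64] → cuts [5, 14, 57, 68]
  BxoI (GTACCT, off=4): starts [22, 38, 74, 80, 87] → cuts [26, 42, 78, 84, 91]
  VbrX (TGCA, off=0): starts [30, 44, 48] → cuts [30, 44, 48]

Pooled cuts: [5, 14, 26, 30, 42, 44, 48, 57, 68, 78, 84, 91]

Fragments:
  [0,5): 5 bp
  [5,14): 9 bp
  [14,26): 12 bp
  [26,30): 4 bp
  [30,42): 12 bp
  [42,44): 2 bp
  [44,48): 4 bp
  [48,57): 9 bp
  [57,68): 11 bp
  [68,78): 10 bp
  [78,84): 6 bp
  [84,91): 7 bp
  [91,98): 7 bp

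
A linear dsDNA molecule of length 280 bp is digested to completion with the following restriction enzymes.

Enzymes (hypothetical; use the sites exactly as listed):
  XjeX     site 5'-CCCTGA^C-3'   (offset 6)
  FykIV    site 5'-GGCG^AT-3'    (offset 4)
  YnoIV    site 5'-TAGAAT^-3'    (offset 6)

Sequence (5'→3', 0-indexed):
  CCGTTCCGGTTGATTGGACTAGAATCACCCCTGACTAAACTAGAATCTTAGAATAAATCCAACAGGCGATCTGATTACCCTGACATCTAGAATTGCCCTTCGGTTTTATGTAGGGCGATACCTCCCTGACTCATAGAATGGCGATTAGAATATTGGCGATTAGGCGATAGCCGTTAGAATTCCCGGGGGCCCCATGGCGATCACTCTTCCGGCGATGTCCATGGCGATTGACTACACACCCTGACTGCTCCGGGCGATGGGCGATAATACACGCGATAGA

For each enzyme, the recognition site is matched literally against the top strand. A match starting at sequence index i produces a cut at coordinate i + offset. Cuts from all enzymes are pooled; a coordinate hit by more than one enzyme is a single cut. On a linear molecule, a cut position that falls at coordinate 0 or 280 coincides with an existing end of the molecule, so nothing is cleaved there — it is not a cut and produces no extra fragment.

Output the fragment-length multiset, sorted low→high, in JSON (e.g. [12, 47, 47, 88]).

Scan for sites:
  XjeX (CCCTGAC, off=6): starts [28, 77, 123, 238] → cuts [34, 83, 129, 244]
  FykIV (GGCGAT, off=4): starts [64, 113, 139, 154, 162, 195, 210, 222, 252, 259] → cuts [68, 117, 143, 158, 166, 199, 214, 226, 256, 263]
  YnoIV (TAGAAT, off=6): starts [19, 40, 48, 87, 133, 145, 174] → cuts [25, 46, 54, 93, 139, 151, 180]

Pooled cuts: [25, 34, 46, 54, 68, 83, 93, 117, 129, 139, 143, 151, 158, 166, 180, 199, 214, 226, 244, 256, 263]

Fragments:
  [0,25): 25 bp
  [25,34): 9 bp
  [34,46): 12 bp
  [46,54): 8 bp
  [54,68): 14 bp
  [68,83): 15 bp
  [83,93): 10 bp
  [93,117): 24 bp
  [117,129): 12 bp
  [129,139): 10 bp
  [139,143): 4 bp
  [143,151): 8 bp
  [151,158): 7 bp
  [158,166): 8 bp
  [166,180): 14 bp
  [180,199): 19 bp
  [199,214): 15 bp
  [214,226): 12 bp
  [226,244): 18 bp
  [244,256): 12 bp
  [256,263): 7 bp
  [263,280): 17 bp

[4,7,7,8,8,8,9,10,10,12,12,12,12,14,14,15,15,17,18,19,24,25]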